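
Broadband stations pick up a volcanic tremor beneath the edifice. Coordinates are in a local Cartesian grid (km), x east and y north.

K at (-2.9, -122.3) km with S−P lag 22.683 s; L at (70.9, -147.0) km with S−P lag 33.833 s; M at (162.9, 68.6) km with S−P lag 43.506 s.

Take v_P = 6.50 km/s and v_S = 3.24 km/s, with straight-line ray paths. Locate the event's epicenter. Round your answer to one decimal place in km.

x ≈ -104.8 km, y ≈ -17.0 km

Distance from S−P lag: d = Δt · v_P v_S / (v_P − v_S) = Δt · (6.50·3.24)/(6.50−3.24) ≈ 6.4601·Δt.
So d_K = 146.53, d_L = 218.57, d_M = 281.05 km.
Circle about each station: (x + 2.9)² + (y + 122.3)² = 146.53²; (x − 70.9)² + (y + 147.0)² = 218.57²; (x − 162.9)² + (y − 68.6)² = 281.05².
Subtracting the K equation from the L and M equations removes the quadratic terms:
147.6 x − 49.4 y = -14631.69
331.6 x + 381.8 y = -41241.39
Solving the 2×2 system: x ≈ -104.8, y ≈ -17.0 km.
Check against K (with the unrounded x, y): √((x + 2.9)²+(y + 122.3)²) = 146.55 ≈ 146.53 km. ✓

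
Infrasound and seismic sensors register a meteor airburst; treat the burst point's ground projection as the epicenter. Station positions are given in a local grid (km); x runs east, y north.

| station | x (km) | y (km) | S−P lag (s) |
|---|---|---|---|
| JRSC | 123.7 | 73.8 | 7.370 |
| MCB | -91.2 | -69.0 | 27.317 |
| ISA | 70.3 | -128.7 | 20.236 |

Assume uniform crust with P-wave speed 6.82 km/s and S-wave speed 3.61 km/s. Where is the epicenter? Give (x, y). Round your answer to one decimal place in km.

(96.4, 24.3)

Distance from S−P lag: d = Δt · v_P v_S / (v_P − v_S) = Δt · (6.82·3.61)/(6.82−3.61) ≈ 7.6698·Δt.
So d_JRSC = 56.53, d_MCB = 209.52, d_ISA = 155.21 km.
Circle about each station: (x − 123.7)² + (y − 73.8)² = 56.53²; (x + 91.2)² + (y + 69.0)² = 209.52²; (x − 70.3)² + (y + 128.7)² = 155.21².
Subtracting pairs of circle equations eliminates x²+y² and gives linear equations (the radical axes):
-429.8 x − 285.6 y = -48372.68
-106.8 x − 405.0 y = -20136.85
Solving the 2×2 system: x ≈ 96.4, y ≈ 24.3 km.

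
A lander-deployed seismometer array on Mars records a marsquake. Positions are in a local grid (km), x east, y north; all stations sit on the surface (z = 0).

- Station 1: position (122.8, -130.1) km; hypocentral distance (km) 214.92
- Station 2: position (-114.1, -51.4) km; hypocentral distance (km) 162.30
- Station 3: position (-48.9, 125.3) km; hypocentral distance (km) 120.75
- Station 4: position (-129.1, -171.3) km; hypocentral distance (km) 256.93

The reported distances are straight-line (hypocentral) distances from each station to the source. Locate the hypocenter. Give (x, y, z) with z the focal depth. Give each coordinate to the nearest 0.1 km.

Each station gives a sphere (x−x_i)² + (y−y_i)² + z² = d_i² (stations at z=0).
Subtracting the Station 1 sphere from Station 2 and Station 3: z² cancels, leaving linear equations in x and y:
-473.8 x + 157.4 y = 3504.24
-343.4 x + 510.8 y = 17695.49
Solving: x ≈ 5.295, y ≈ 38.203 km (keep extra digits for the depth step; rounded: 5.3, 38.2).
Then from the Station 1 sphere: z² = 214.92² − (x − 122.8)² − (y + 130.1)² with x = 5.295, y = 38.203, so z ≈ 63.697 ≈ 63.7 km.
Check against Station 4 (with the unrounded solution): distance 256.93 ≈ 256.93 km. ✓

(5.3, 38.2, 63.7)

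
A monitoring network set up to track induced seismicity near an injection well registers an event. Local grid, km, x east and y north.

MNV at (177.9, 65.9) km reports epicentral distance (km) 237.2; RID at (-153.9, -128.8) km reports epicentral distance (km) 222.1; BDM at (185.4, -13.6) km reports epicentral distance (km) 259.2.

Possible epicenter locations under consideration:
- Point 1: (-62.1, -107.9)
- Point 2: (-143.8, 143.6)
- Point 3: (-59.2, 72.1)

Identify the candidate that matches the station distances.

For each candidate, compare |candidate − station| to the reported distance:
Point 1: residuals MNV 59.1, RID 128.0, BDM 5.7 → max 128.0 km
Point 2: residuals MNV 93.8, RID 50.5, BDM 105.6 → max 105.6 km
Point 3: residuals MNV 0.0, RID 0.0, BDM 0.0 → max 0.0 km
Only Point 3 has all residuals ≈ 0.

Point 3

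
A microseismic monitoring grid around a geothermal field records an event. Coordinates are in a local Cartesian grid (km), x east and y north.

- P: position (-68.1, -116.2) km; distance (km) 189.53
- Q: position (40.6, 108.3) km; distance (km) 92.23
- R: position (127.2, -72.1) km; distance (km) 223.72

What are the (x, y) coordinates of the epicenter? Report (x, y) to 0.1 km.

x ≈ -44.1 km, y ≈ 71.8 km

Circle about each station: (x + 68.1)² + (y + 116.2)² = 189.53²; (x − 40.6)² + (y − 108.3)² = 92.23²; (x − 127.2)² + (y + 72.1)² = 223.72².
Subtracting pairs of circle equations eliminates x²+y² and gives linear equations (the radical axes):
217.4 x + 449.0 y = 22652.45
390.6 x + 88.2 y = -10890.82
Solving the 2×2 system: x ≈ -44.1, y ≈ 71.8 km.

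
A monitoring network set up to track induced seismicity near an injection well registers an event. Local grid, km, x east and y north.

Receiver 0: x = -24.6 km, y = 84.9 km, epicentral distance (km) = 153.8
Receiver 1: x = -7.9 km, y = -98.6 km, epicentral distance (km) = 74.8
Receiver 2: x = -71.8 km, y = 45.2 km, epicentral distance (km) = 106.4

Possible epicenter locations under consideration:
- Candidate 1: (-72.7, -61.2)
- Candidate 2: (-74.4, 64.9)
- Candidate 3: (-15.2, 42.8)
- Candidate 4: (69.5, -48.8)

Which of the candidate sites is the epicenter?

Candidate 1

For each candidate, compare |candidate − station| to the reported distance:
Candidate 1: residuals Receiver 0 0.0, Receiver 1 0.0, Receiver 2 0.0 → max 0.0 km
Candidate 2: residuals Receiver 0 100.1, Receiver 1 101.7, Receiver 2 86.5 → max 101.7 km
Candidate 3: residuals Receiver 0 110.7, Receiver 1 66.8, Receiver 2 49.7 → max 110.7 km
Candidate 4: residuals Receiver 0 9.7, Receiver 1 17.2, Receiver 2 63.3 → max 63.3 km
Only Candidate 1 has all residuals ≈ 0.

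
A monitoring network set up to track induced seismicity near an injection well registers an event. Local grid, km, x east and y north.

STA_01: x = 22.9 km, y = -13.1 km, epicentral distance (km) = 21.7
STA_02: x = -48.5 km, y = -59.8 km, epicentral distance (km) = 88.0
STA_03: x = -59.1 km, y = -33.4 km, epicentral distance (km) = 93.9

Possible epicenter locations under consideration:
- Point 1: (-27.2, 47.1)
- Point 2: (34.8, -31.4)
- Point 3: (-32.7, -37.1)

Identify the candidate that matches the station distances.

For each candidate, compare |candidate − station| to the reported distance:
Point 1: residuals STA_01 56.6, STA_02 21.0, STA_03 7.3 → max 56.6 km
Point 2: residuals STA_01 0.1, STA_02 0.0, STA_03 0.0 → max 0.1 km
Point 3: residuals STA_01 38.9, STA_02 60.3, STA_03 67.2 → max 67.2 km
Only Point 2 has all residuals ≈ 0.

Point 2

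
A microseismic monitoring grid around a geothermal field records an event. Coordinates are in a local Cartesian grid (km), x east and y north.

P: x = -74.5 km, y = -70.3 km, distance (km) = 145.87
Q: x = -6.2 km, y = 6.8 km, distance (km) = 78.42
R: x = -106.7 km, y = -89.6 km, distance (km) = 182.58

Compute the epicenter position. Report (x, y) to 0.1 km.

Circle about each station: (x + 74.5)² + (y + 70.3)² = 145.87²; (x + 6.2)² + (y − 6.8)² = 78.42²; (x + 106.7)² + (y + 89.6)² = 182.58².
Subtracting pairs of circle equations eliminates x²+y² and gives linear equations (the radical axes):
136.6 x + 154.2 y = 4720.70
-64.4 x − 38.6 y = -3136.69
Solving the 2×2 system: x ≈ 64.7, y ≈ -26.7 km.

(64.7, -26.7)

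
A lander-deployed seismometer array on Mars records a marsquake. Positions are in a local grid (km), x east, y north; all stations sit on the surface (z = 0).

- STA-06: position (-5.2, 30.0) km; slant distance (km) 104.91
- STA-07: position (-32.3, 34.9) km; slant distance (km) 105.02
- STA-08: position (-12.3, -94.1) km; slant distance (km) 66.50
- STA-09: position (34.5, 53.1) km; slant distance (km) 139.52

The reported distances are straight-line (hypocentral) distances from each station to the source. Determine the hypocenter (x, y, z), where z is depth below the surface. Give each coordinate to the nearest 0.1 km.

(-34.5, -57.1, 50.6)

Each station gives a sphere (x−x_i)² + (y−y_i)² + z² = d_i² (stations at z=0).
Subtracting the STA-06 sphere from STA-07 and STA-08: z² cancels, leaving linear equations in x and y:
-54.2 x + 9.8 y = 1311.17
-14.2 x − 248.2 y = 14662.92
Solving: x ≈ -34.516, y ≈ -57.102 km (keep extra digits for the depth step; rounded: -34.5, -57.1).
Then from the STA-06 sphere: z² = 104.91² − (x + 5.2)² − (y − 30.0)² with x = -34.516, y = -57.102, so z ≈ 50.596 ≈ 50.6 km.
Check against STA-09 (with the unrounded solution): distance 139.53 ≈ 139.52 km. ✓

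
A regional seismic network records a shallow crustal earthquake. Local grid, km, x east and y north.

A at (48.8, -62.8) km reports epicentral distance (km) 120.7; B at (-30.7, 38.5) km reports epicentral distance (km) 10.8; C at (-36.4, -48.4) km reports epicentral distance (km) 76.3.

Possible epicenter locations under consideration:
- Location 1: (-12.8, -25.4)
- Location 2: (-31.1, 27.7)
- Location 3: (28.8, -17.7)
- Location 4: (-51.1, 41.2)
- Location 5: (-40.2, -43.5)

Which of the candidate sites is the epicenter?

For each candidate, compare |candidate − station| to the reported distance:
Location 1: residuals A 48.6, B 55.6, C 43.3 → max 55.6 km
Location 2: residuals A 0.0, B 0.0, C 0.0 → max 0.0 km
Location 3: residuals A 71.4, B 71.0, C 4.2 → max 71.4 km
Location 4: residuals A 23.5, B 9.8, C 14.5 → max 23.5 km
Location 5: residuals A 29.6, B 71.7, C 70.1 → max 71.7 km
Only Location 2 has all residuals ≈ 0.

Location 2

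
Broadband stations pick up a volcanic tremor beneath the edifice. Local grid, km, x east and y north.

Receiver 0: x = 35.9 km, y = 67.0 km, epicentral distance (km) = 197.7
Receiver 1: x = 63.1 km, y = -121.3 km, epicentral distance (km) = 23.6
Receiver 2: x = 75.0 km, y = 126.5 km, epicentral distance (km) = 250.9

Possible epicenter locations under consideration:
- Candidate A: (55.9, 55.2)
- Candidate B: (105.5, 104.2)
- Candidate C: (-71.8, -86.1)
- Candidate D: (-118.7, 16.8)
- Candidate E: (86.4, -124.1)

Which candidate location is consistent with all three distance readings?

For each candidate, compare |candidate − station| to the reported distance:
Candidate A: residuals Receiver 0 174.5, Receiver 1 153.0, Receiver 2 177.1 → max 177.1 km
Candidate B: residuals Receiver 0 118.8, Receiver 1 205.9, Receiver 2 213.1 → max 213.1 km
Candidate C: residuals Receiver 0 10.5, Receiver 1 115.8, Receiver 2 7.5 → max 115.8 km
Candidate D: residuals Receiver 0 35.2, Receiver 1 204.7, Receiver 2 28.3 → max 204.7 km
Candidate E: residuals Receiver 0 0.0, Receiver 1 0.1, Receiver 2 0.0 → max 0.1 km
Only Candidate E has all residuals ≈ 0.

Candidate E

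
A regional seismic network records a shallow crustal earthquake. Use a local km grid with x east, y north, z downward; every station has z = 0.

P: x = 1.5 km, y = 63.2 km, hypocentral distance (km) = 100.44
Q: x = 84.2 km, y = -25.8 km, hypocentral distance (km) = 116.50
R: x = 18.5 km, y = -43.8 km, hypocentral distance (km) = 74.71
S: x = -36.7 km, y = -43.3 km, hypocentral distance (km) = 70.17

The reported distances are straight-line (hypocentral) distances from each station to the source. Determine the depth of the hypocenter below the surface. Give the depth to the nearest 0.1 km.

Each station gives a sphere (x−x_i)² + (y−y_i)² + z² = d_i² (stations at z=0).
Subtracting the P sphere from Q and R: z² cancels, leaving linear equations in x and y:
165.4 x − 178.0 y = 274.73
34.0 x − 214.0 y = 2770.81
Solving: x ≈ -14.804, y ≈ -15.300 km (keep extra digits for the depth step; rounded: -14.8, -15.3).
Then from the P sphere: z² = 100.44² − (x − 1.5)² − (y − 63.2)² with x = -14.804, y = -15.300, so z ≈ 60.499 ≈ 60.5 km.

z ≈ 60.5 km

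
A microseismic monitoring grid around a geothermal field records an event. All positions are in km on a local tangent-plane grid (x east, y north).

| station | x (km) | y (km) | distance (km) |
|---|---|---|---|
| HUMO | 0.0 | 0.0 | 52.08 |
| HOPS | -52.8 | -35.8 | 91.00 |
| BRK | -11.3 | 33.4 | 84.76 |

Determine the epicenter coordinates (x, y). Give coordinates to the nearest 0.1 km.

Circle about each station: x² + y² = 52.08²; (x + 52.8)² + (y + 35.8)² = 91.00²; (x + 11.3)² + (y − 33.4)² = 84.76².
Subtracting the HUMO equation from the HOPS and BRK equations removes the quadratic terms:
-105.6 x − 71.6 y = -1499.19
-22.6 x + 66.8 y = -3228.68
Solving the 2×2 system: x ≈ 38.2, y ≈ -35.4 km.

x ≈ 38.2 km, y ≈ -35.4 km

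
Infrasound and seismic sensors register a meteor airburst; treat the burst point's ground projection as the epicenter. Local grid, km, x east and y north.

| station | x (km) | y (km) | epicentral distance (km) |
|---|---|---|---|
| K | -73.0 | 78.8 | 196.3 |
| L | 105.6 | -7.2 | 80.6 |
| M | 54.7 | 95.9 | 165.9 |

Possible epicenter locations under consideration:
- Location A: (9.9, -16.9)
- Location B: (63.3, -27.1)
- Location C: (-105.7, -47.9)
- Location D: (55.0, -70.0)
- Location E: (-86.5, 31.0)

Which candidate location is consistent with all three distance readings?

Location D

For each candidate, compare |candidate − station| to the reported distance:
Location A: residuals K 69.7, L 15.6, M 44.5 → max 69.7 km
Location B: residuals K 23.7, L 33.9, M 42.6 → max 42.6 km
Location C: residuals K 65.4, L 134.6, M 49.5 → max 134.6 km
Location D: residuals K 0.0, L 0.0, M 0.0 → max 0.0 km
Location E: residuals K 146.6, L 115.3, M 10.5 → max 146.6 km
Only Location D has all residuals ≈ 0.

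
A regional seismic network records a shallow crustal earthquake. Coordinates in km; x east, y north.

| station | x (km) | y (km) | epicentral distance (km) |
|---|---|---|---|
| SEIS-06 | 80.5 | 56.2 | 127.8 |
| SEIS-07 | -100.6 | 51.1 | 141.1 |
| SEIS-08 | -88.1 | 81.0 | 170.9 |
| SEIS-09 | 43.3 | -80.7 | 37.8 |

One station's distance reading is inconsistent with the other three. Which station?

SEIS-07

Solve using three stations at a time. Using SEIS-06, SEIS-08, SEIS-09 (subtract circle equations pairwise → linear system) gives (x, y) ≈ (16.3, -54.3).
Distances from that point to each station vs reported:
  SEIS-06: calculated 127.8 vs reported 127.8 → residual 0.0 km
  SEIS-07: calculated 157.4 vs reported 141.1 → residual 16.3 km
  SEIS-08: calculated 170.9 vs reported 170.9 → residual 0.0 km
  SEIS-09: calculated 37.8 vs reported 37.8 → residual 0.0 km
SEIS-06, SEIS-08, SEIS-09 are mutually consistent (residuals ≈ 0); SEIS-07 is off by 16.3 km.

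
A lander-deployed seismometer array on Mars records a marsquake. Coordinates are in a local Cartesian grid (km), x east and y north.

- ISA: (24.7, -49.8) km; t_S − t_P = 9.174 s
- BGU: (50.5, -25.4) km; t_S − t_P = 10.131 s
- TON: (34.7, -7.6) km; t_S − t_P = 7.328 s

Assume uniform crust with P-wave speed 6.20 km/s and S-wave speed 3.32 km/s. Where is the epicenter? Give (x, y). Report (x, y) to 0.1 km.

Distance from S−P lag: d = Δt · v_P v_S / (v_P − v_S) = Δt · (6.20·3.32)/(6.20−3.32) ≈ 7.1472·Δt.
So d_ISA = 65.57, d_BGU = 72.41, d_TON = 52.37 km.
Circle about each station: (x − 24.7)² + (y + 49.8)² = 65.57²; (x − 50.5)² + (y + 25.4)² = 72.41²; (x − 34.7)² + (y + 7.6)² = 52.37².
Subtracting the ISA equation from the BGU and TON equations removes the quadratic terms:
51.6 x + 48.8 y = -838.50
20.0 x + 84.4 y = -271.47
Solving the 2×2 system: x ≈ -17.0, y ≈ 0.8 km.
Check against ISA (with the unrounded x, y): √((x − 24.7)²+(y + 49.8)²) = 65.60 ≈ 65.57 km. ✓

x ≈ -17.0 km, y ≈ 0.8 km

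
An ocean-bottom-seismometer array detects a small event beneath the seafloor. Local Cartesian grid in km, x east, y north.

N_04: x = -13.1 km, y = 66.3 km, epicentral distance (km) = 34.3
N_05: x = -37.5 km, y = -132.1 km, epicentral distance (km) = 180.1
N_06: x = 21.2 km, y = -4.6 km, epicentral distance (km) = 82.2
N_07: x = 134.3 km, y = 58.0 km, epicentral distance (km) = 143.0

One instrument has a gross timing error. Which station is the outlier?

Solve using three stations at a time. Using N_04, N_05, N_06 (subtract circle equations pairwise → linear system) gives (x, y) ≈ (-42.0, 47.9).
Distances from that point to each station vs reported:
  N_04: calculated 34.2 vs reported 34.3 → residual 0.1 km
  N_05: calculated 180.1 vs reported 180.1 → residual 0.0 km
  N_06: calculated 82.2 vs reported 82.2 → residual 0.0 km
  N_07: calculated 176.6 vs reported 143.0 → residual 33.6 km
N_04, N_05, N_06 are mutually consistent (residuals ≈ 0); N_07 is off by 33.6 km.

N_07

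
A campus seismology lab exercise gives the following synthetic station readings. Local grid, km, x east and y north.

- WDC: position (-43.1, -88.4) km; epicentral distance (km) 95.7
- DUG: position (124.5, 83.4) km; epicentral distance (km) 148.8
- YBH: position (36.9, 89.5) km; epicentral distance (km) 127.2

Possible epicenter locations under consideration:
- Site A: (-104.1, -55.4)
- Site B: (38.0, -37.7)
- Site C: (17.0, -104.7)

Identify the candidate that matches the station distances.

Site B

For each candidate, compare |candidate − station| to the reported distance:
Site A: residuals WDC 26.3, DUG 118.6, YBH 75.0 → max 118.6 km
Site B: residuals WDC 0.1, DUG 0.0, YBH 0.0 → max 0.1 km
Site C: residuals WDC 33.4, DUG 67.9, YBH 68.0 → max 68.0 km
Only Site B has all residuals ≈ 0.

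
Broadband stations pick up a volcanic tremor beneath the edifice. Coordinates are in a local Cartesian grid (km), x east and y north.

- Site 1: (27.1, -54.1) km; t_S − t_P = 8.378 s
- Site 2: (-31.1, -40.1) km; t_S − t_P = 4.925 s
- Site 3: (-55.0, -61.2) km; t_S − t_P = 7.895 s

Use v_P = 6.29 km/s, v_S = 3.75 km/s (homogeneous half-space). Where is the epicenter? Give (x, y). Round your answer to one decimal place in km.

(-23.5, 5.0)

Distance from S−P lag: d = Δt · v_P v_S / (v_P − v_S) = Δt · (6.29·3.75)/(6.29−3.75) ≈ 9.2864·Δt.
So d_Site 1 = 77.80, d_Site 2 = 45.74, d_Site 3 = 73.32 km.
Circle about each station: (x − 27.1)² + (y + 54.1)² = 77.80²; (x + 31.1)² + (y + 40.1)² = 45.74²; (x + 55.0)² + (y + 61.2)² = 73.32².
Subtracting the Site 1 equation from the Site 2 and Site 3 equations removes the quadratic terms:
-116.4 x + 28.0 y = 2874.69
-164.2 x − 14.2 y = 3786.24
Solving the 2×2 system: x ≈ -23.5, y ≈ 5.0 km.
Check against Site 1 (with the unrounded x, y): √((x − 27.1)²+(y + 54.1)²) = 77.80 ≈ 77.80 km. ✓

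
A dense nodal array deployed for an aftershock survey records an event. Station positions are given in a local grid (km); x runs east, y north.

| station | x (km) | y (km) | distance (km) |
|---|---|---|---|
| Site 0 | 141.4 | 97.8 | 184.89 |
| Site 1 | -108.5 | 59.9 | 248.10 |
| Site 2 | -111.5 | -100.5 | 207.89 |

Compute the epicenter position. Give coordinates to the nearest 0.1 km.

(95.5, -81.3)

Circle about each station: (x − 141.4)² + (y − 97.8)² = 184.89²; (x + 108.5)² + (y − 59.9)² = 248.10²; (x + 111.5)² + (y + 100.5)² = 207.89².
Subtracting the Site 0 equation from the Site 1 and Site 2 equations removes the quadratic terms:
-499.8 x − 75.8 y = -41567.84
-505.8 x − 396.6 y = -16060.24
Solving the 2×2 system: x ≈ 95.5, y ≈ -81.3 km.
Check against Site 0 (with the unrounded x, y): √((x − 141.4)²+(y − 97.8)²) = 184.89 ≈ 184.89 km. ✓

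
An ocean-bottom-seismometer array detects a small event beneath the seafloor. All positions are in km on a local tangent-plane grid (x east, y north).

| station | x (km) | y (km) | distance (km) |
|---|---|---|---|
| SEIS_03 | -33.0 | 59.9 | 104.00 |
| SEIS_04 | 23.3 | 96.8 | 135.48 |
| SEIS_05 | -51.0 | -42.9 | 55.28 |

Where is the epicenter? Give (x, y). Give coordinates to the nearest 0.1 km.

4.0 km east, -37.3 km north

Circle about each station: (x + 33.0)² + (y − 59.9)² = 104.00²; (x − 23.3)² + (y − 96.8)² = 135.48²; (x + 51.0)² + (y + 42.9)² = 55.28².
Subtracting pairs of circle equations eliminates x²+y² and gives linear equations (the radical axes):
112.6 x + 73.8 y = -2302.71
-36.0 x − 205.6 y = 7524.52
Solving the 2×2 system: x ≈ 4.0, y ≈ -37.3 km.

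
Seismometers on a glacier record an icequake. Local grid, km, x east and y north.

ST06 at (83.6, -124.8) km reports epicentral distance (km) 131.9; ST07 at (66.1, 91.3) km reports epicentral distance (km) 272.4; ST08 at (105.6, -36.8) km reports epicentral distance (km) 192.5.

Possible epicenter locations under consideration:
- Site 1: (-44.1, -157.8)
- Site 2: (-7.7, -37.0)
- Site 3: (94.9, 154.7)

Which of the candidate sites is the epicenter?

For each candidate, compare |candidate − station| to the reported distance:
Site 1: residuals ST06 0.0, ST07 0.0, ST08 0.0 → max 0.0 km
Site 2: residuals ST06 5.2, ST07 124.4, ST08 79.2 → max 124.4 km
Site 3: residuals ST06 147.8, ST07 202.8, ST08 0.7 → max 202.8 km
Only Site 1 has all residuals ≈ 0.

Site 1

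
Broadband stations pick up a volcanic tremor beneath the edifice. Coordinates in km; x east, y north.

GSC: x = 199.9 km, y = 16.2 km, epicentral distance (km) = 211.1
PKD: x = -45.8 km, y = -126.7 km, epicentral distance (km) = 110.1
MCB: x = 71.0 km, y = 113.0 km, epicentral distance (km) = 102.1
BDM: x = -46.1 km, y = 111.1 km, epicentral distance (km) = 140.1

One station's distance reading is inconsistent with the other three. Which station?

Solve using three stations at a time. Using GSC, PKD, BDM (subtract circle equations pairwise → linear system) gives (x, y) ≈ (-7.4, -23.5).
Distances from that point to each station vs reported:
  GSC: calculated 211.1 vs reported 211.1 → residual 0.0 km
  PKD: calculated 110.1 vs reported 110.1 → residual 0.0 km
  MCB: calculated 157.4 vs reported 102.1 → residual 55.3 km
  BDM: calculated 140.1 vs reported 140.1 → residual 0.0 km
GSC, PKD, BDM are mutually consistent (residuals ≈ 0); MCB is off by 55.3 km.

MCB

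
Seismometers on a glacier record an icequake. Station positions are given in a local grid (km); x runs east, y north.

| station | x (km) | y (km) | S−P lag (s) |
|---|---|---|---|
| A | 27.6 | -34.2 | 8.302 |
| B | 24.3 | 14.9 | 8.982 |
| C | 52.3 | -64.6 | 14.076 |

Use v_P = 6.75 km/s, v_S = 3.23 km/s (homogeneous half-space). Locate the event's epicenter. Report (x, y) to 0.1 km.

-21.0 km east, -17.4 km north

Distance from S−P lag: d = Δt · v_P v_S / (v_P − v_S) = Δt · (6.75·3.23)/(6.75−3.23) ≈ 6.1939·Δt.
So d_A = 51.42, d_B = 55.63, d_C = 87.19 km.
Circle about each station: (x − 27.6)² + (y + 34.2)² = 51.42²; (x − 24.3)² + (y − 14.9)² = 55.63²; (x − 52.3)² + (y + 64.6)² = 87.19².
Subtracting pairs of circle equations eliminates x²+y² and gives linear equations (the radical axes):
-6.6 x + 98.2 y = -1569.58
49.4 x − 60.8 y = 18.97
Solving the 2×2 system: x ≈ -21.0, y ≈ -17.4 km.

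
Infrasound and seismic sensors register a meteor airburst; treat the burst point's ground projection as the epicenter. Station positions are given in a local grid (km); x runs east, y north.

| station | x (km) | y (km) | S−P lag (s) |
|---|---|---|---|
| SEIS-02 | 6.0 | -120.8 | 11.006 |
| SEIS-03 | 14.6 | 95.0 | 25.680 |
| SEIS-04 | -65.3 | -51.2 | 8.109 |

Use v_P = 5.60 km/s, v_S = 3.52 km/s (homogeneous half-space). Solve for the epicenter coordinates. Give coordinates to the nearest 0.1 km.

x ≈ -98.3 km, y ≈ -120.6 km

Distance from S−P lag: d = Δt · v_P v_S / (v_P − v_S) = Δt · (5.60·3.52)/(5.60−3.52) ≈ 9.4769·Δt.
So d_SEIS-02 = 104.30, d_SEIS-03 = 243.37, d_SEIS-04 = 76.85 km.
Circle about each station: (x − 6.0)² + (y + 120.8)² = 104.30²; (x − 14.6)² + (y − 95.0)² = 243.37²; (x + 65.3)² + (y + 51.2)² = 76.85².
Subtracting the SEIS-02 equation from the SEIS-03 and SEIS-04 equations removes the quadratic terms:
17.2 x + 431.6 y = -53740.95
-142.6 x + 139.2 y = -2770.54
Solving the 2×2 system: x ≈ -98.3, y ≈ -120.6 km.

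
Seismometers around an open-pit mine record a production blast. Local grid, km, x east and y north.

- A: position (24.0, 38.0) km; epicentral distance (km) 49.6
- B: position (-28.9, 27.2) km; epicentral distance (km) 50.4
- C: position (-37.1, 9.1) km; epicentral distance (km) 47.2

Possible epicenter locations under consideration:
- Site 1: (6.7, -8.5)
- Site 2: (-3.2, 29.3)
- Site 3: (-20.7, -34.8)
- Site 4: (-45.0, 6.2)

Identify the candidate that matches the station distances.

For each candidate, compare |candidate − station| to the reported distance:
Site 1: residuals A 0.0, B 0.0, C 0.0 → max 0.0 km
Site 2: residuals A 21.0, B 24.6, C 7.7 → max 24.6 km
Site 3: residuals A 35.8, B 12.1, C 0.3 → max 35.8 km
Site 4: residuals A 26.4, B 23.9, C 38.8 → max 38.8 km
Only Site 1 has all residuals ≈ 0.

Site 1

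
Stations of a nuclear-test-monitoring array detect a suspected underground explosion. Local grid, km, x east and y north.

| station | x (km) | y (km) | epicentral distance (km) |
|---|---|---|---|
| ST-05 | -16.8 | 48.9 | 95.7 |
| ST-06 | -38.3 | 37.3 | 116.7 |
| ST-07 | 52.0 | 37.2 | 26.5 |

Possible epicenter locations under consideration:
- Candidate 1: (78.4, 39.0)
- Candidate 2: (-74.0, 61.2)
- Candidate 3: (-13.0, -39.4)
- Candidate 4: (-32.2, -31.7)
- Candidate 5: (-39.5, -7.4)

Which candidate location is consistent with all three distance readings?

For each candidate, compare |candidate − station| to the reported distance:
Candidate 1: residuals ST-05 0.0, ST-06 0.0, ST-07 0.0 → max 0.0 km
Candidate 2: residuals ST-05 37.2, ST-06 73.7, ST-07 101.8 → max 101.8 km
Candidate 3: residuals ST-05 7.3, ST-06 35.9, ST-07 74.0 → max 74.0 km
Candidate 4: residuals ST-05 13.6, ST-06 47.4, ST-07 82.3 → max 82.3 km
Candidate 5: residuals ST-05 35.0, ST-06 72.0, ST-07 75.3 → max 75.3 km
Only Candidate 1 has all residuals ≈ 0.

Candidate 1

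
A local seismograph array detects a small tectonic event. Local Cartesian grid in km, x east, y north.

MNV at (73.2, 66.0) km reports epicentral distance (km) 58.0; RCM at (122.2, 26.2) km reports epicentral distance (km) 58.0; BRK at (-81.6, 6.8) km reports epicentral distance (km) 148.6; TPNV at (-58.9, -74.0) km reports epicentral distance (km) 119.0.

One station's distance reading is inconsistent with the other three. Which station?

TPNV

Solve using three stations at a time. Using MNV, RCM, BRK (subtract circle equations pairwise → linear system) gives (x, y) ≈ (67.0, 8.3).
Distances from that point to each station vs reported:
  MNV: calculated 58.0 vs reported 58.0 → residual 0.0 km
  RCM: calculated 58.0 vs reported 58.0 → residual 0.0 km
  BRK: calculated 148.6 vs reported 148.6 → residual 0.0 km
  TPNV: calculated 150.4 vs reported 119.0 → residual 31.4 km
MNV, RCM, BRK are mutually consistent (residuals ≈ 0); TPNV is off by 31.4 km.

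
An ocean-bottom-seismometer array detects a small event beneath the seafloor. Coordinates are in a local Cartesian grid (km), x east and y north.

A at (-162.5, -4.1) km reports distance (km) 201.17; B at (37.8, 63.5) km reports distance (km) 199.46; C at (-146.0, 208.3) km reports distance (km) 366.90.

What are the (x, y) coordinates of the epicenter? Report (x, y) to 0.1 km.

Circle about each station: (x + 162.5)² + (y + 4.1)² = 201.17²; (x − 37.8)² + (y − 63.5)² = 199.46²; (x + 146.0)² + (y − 208.3)² = 366.90².
Subtracting pairs of circle equations eliminates x²+y² and gives linear equations (the radical axes):
400.6 x + 135.2 y = -20276.89
33.0 x + 424.8 y = -55864.41
Solving the 2×2 system: x ≈ -6.4, y ≈ -131.0 km.

(-6.4, -131.0)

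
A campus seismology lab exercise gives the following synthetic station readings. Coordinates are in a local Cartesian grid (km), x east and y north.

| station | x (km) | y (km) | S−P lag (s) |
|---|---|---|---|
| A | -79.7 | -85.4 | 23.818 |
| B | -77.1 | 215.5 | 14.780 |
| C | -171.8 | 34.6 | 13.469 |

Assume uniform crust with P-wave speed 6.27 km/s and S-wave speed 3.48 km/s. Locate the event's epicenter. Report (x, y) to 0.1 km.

x ≈ -89.7 km, y ≈ 100.6 km

Distance from S−P lag: d = Δt · v_P v_S / (v_P − v_S) = Δt · (6.27·3.48)/(6.27−3.48) ≈ 7.8206·Δt.
So d_A = 186.27, d_B = 115.59, d_C = 105.34 km.
Circle about each station: (x + 79.7)² + (y + 85.4)² = 186.27²; (x + 77.1)² + (y − 215.5)² = 115.59²; (x + 171.8)² + (y − 34.6)² = 105.34².
Subtracting the A equation from the B and C equations removes the quadratic terms:
5.2 x + 601.8 y = 60074.87
-184.2 x + 240.0 y = 40667.15
Solving the 2×2 system: x ≈ -89.7, y ≈ 100.6 km.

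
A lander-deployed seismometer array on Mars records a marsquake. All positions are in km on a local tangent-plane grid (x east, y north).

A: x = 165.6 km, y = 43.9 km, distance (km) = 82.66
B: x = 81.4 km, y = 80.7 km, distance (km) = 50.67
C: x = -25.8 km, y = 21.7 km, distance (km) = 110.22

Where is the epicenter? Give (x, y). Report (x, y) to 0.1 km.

84.1 km east, 30.1 km north

Circle about each station: (x − 165.6)² + (y − 43.9)² = 82.66²; (x − 81.4)² + (y − 80.7)² = 50.67²; (x + 25.8)² + (y − 21.7)² = 110.22².
Subtracting pairs of circle equations eliminates x²+y² and gives linear equations (the radical axes):
-168.4 x + 73.6 y = -11946.89
-382.8 x − 44.4 y = -33529.81
Solving the 2×2 system: x ≈ 84.1, y ≈ 30.1 km.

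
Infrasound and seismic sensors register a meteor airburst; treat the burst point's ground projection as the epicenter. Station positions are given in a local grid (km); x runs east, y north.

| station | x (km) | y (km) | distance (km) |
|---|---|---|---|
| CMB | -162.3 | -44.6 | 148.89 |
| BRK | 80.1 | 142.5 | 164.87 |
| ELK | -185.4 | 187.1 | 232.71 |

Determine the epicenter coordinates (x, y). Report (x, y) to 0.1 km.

Circle about each station: (x + 162.3)² + (y + 44.6)² = 148.89²; (x − 80.1)² + (y − 142.5)² = 164.87²; (x + 185.4)² + (y − 187.1)² = 232.71².
Subtracting the CMB equation from the BRK and ELK equations removes the quadratic terms:
484.8 x + 374.2 y = -6622.07
-46.2 x + 463.4 y = 9063.41
Solving the 2×2 system: x ≈ -26.7, y ≈ 16.9 km.
Check against CMB (with the unrounded x, y): √((x + 162.3)²+(y + 44.6)²) = 148.89 ≈ 148.89 km. ✓

x ≈ -26.7 km, y ≈ 16.9 km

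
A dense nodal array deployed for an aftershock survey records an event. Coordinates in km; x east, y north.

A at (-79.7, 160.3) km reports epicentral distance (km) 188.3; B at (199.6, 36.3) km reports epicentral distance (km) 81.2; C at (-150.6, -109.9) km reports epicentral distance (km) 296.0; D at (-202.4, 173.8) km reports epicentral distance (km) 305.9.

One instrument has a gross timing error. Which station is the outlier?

Solve using three stations at a time. Using A, C, D (subtract circle equations pairwise → linear system) gives (x, y) ≈ (85.0, 69.2).
Distances from that point to each station vs reported:
  A: calculated 188.2 vs reported 188.3 → residual 0.1 km
  B: calculated 119.2 vs reported 81.2 → residual 38.0 km
  C: calculated 296.0 vs reported 296.0 → residual 0.0 km
  D: calculated 305.9 vs reported 305.9 → residual 0.0 km
A, C, D are mutually consistent (residuals ≈ 0); B is off by 38.0 km.

B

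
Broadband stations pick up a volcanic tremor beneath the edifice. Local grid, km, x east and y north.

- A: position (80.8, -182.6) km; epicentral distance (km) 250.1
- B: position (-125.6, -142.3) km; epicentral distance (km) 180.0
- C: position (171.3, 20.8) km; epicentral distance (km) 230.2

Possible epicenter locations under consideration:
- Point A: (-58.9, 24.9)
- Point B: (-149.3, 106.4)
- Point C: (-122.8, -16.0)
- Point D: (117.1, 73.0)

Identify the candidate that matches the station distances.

For each candidate, compare |candidate − station| to the reported distance:
Point A: residuals A 0.0, B 0.0, C 0.0 → max 0.0 km
Point B: residuals A 119.3, B 69.8, C 101.6 → max 119.3 km
Point C: residuals A 13.0, B 53.7, C 66.2 → max 66.2 km
Point D: residuals A 8.1, B 144.4, C 155.0 → max 155.0 km
Only Point A has all residuals ≈ 0.

Point A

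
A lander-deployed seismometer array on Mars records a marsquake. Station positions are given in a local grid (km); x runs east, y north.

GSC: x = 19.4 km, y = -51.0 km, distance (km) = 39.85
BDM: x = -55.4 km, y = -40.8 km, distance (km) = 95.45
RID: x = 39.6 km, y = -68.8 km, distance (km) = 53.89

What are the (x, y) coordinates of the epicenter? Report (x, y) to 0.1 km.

x ≈ 36.5 km, y ≈ -15.0 km

Circle about each station: (x − 19.4)² + (y + 51.0)² = 39.85²; (x + 55.4)² + (y + 40.8)² = 95.45²; (x − 39.6)² + (y + 68.8)² = 53.89².
Subtracting the GSC equation from the BDM and RID equations removes the quadratic terms:
-149.6 x + 20.4 y = -5766.24
40.4 x − 35.6 y = 2008.13
Solving the 2×2 system: x ≈ 36.5, y ≈ -15.0 km.
Check against GSC (with the unrounded x, y): √((x − 19.4)²+(y + 51.0)²) = 39.87 ≈ 39.85 km. ✓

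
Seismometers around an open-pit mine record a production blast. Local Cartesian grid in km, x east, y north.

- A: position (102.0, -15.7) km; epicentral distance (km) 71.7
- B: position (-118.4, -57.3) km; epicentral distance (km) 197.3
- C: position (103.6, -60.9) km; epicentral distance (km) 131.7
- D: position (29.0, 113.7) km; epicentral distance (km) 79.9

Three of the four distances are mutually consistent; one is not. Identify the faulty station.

Solve using three stations at a time. Using A, B, D (subtract circle equations pairwise → linear system) gives (x, y) ≈ (54.4, 37.9).
Distances from that point to each station vs reported:
  A: calculated 71.7 vs reported 71.7 → residual 0.0 km
  B: calculated 197.3 vs reported 197.3 → residual 0.0 km
  C: calculated 110.4 vs reported 131.7 → residual 21.3 km
  D: calculated 79.9 vs reported 79.9 → residual 0.0 km
A, B, D are mutually consistent (residuals ≈ 0); C is off by 21.3 km.

C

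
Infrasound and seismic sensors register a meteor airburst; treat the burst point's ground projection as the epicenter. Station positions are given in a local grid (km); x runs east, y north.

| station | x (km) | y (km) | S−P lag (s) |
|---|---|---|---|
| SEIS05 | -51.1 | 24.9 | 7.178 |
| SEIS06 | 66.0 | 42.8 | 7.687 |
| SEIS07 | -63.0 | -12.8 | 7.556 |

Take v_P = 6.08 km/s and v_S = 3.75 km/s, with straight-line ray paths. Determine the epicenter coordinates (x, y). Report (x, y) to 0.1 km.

Distance from S−P lag: d = Δt · v_P v_S / (v_P − v_S) = Δt · (6.08·3.75)/(6.08−3.75) ≈ 9.7854·Δt.
So d_SEIS05 = 70.24, d_SEIS06 = 75.22, d_SEIS07 = 73.94 km.
Circle about each station: (x + 51.1)² + (y − 24.9)² = 70.24²; (x − 66.0)² + (y − 42.8)² = 75.22²; (x + 63.0)² + (y + 12.8)² = 73.94².
Subtracting pairs of circle equations eliminates x²+y² and gives linear equations (the radical axes):
234.2 x + 35.8 y = 2232.23
-23.8 x − 75.4 y = 368.15
Solving the 2×2 system: x ≈ 10.8, y ≈ -8.3 km.

10.8 km east, -8.3 km north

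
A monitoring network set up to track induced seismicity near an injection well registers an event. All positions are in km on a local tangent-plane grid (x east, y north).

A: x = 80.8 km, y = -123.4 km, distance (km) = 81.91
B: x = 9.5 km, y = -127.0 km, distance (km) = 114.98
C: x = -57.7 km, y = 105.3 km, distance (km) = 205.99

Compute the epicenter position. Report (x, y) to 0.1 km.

Circle about each station: (x − 80.8)² + (y + 123.4)² = 81.91²; (x − 9.5)² + (y + 127.0)² = 114.98²; (x + 57.7)² + (y − 105.3)² = 205.99².
Subtracting the A equation from the B and C equations removes the quadratic terms:
-142.6 x − 7.2 y = -12048.10
-277.0 x + 457.4 y = -43061.45
Solving the 2×2 system: x ≈ 86.6, y ≈ -41.7 km.

(86.6, -41.7)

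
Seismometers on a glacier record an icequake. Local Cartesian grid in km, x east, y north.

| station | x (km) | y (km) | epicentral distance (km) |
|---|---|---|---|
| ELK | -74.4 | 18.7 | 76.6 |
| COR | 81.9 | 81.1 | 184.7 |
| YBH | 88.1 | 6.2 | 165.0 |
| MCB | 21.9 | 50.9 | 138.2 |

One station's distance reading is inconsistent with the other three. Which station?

COR

Solve using three stations at a time. Using ELK, YBH, MCB (subtract circle equations pairwise → linear system) gives (x, y) ≈ (-64.2, -57.1).
Distances from that point to each station vs reported:
  ELK: calculated 76.5 vs reported 76.6 → residual 0.1 km
  COR: calculated 201.1 vs reported 184.7 → residual 16.4 km
  YBH: calculated 165.0 vs reported 165.0 → residual 0.0 km
  MCB: calculated 138.1 vs reported 138.2 → residual 0.1 km
ELK, YBH, MCB are mutually consistent (residuals ≈ 0); COR is off by 16.4 km.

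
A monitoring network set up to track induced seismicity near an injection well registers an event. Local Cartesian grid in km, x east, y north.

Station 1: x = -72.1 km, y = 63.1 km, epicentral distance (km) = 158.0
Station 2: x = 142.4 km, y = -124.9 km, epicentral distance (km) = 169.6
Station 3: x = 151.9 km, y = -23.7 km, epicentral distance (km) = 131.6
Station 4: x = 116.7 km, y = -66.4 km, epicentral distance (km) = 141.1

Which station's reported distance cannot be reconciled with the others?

Station 3

Solve using three stations at a time. Using Station 1, Station 2, Station 4 (subtract circle equations pairwise → linear system) gives (x, y) ≈ (-22.8, -86.9).
Distances from that point to each station vs reported:
  Station 1: calculated 157.9 vs reported 158.0 → residual 0.1 km
  Station 2: calculated 169.5 vs reported 169.6 → residual 0.1 km
  Station 3: calculated 185.8 vs reported 131.6 → residual 54.2 km
  Station 4: calculated 141.0 vs reported 141.1 → residual 0.1 km
Station 1, Station 2, Station 4 are mutually consistent (residuals ≈ 0); Station 3 is off by 54.2 km.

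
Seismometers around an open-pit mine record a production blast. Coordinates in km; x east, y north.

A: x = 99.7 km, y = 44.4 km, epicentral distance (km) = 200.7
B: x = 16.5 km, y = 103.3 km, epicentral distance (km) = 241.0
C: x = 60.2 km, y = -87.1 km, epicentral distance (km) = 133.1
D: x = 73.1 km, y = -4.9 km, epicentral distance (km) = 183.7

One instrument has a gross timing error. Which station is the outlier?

Solve using three stations at a time. Using B, C, D (subtract circle equations pairwise → linear system) gives (x, y) ≈ (-68.2, -122.3).
Distances from that point to each station vs reported:
  A: calculated 236.6 vs reported 200.7 → residual 35.9 km
  B: calculated 241.0 vs reported 241.0 → residual 0.0 km
  C: calculated 133.1 vs reported 133.1 → residual 0.0 km
  D: calculated 183.7 vs reported 183.7 → residual 0.0 km
B, C, D are mutually consistent (residuals ≈ 0); A is off by 35.9 km.

A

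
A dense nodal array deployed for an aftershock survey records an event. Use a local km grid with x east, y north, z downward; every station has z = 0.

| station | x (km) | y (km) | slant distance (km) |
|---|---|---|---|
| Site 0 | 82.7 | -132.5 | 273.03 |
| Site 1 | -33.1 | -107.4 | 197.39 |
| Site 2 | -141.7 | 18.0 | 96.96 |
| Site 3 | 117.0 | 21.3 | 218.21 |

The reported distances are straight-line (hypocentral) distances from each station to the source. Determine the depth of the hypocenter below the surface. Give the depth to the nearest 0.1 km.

z ≈ 57.5 km

Each station gives a sphere (x−x_i)² + (y−y_i)² + z² = d_i² (stations at z=0).
Subtracting the Site 0 sphere from Site 1 and Site 2: z² cancels, leaving linear equations in x and y:
-231.6 x + 50.2 y = 23817.40
-448.8 x + 301.0 y = 61151.49
Solving: x ≈ -86.882, y ≈ 73.618 km (keep extra digits for the depth step; rounded: -86.9, 73.6).
Then from the Site 0 sphere: z² = 273.03² − (x − 82.7)² − (y + 132.5)² with x = -86.882, y = 73.618, so z ≈ 57.469 ≈ 57.5 km.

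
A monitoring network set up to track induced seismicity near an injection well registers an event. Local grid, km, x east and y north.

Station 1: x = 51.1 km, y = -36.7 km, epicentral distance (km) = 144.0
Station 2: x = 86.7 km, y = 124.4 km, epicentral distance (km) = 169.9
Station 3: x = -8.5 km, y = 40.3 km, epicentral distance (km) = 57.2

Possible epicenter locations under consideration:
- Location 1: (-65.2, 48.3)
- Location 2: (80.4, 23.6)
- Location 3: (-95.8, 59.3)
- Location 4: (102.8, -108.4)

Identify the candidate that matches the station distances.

Location 1

For each candidate, compare |candidate − station| to the reported distance:
Location 1: residuals Station 1 0.1, Station 2 0.0, Station 3 0.1 → max 0.1 km
Location 2: residuals Station 1 77.0, Station 2 68.9, Station 3 33.3 → max 77.0 km
Location 3: residuals Station 1 31.5, Station 2 23.9, Station 3 32.1 → max 32.1 km
Location 4: residuals Station 1 55.6, Station 2 63.5, Station 3 128.5 → max 128.5 km
Only Location 1 has all residuals ≈ 0.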